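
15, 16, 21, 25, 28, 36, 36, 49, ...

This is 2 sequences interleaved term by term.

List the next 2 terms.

Taking every 2nd term gives 2 separate tracks.
Subsequence A: 15, 21, 28, 36 — triangular numbers starting at T_5.
Subsequence B: 16, 25, 36, 49 — consecutive squares n² from n = 4.
Position 9 → subsequence A, term 5 = 45.
The 10th slot belongs to subsequence B; its 5th term is 64.

45, 64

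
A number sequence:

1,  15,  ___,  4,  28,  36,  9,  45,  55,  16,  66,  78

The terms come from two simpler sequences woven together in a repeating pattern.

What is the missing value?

21

Reading positions in blocks of 3 reveals the pattern ABB — 2 tracks woven together.
Stream A: 1, 4, 9, 16 — perfect squares starting at 1².
Stream B: 15, ?, 28, 36, 45, 55, 66, 78 — triangular numbers starting at T_5.
So the missing entry in stream B is 21.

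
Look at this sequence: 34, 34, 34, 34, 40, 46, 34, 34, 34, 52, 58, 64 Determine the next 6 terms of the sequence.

34, 34, 34, 70, 76, 82

The slot pattern repeats as AAABBB (period 6), so there are 2 interleaved tracks.
Track A: 34, 34, 34, 34, 34, 34 (constant 34).
Track B: 34, 40, 46, 52, 58, 64 (adding 6 each time).
Position 13 → track A, term 7 = 34.
The 14th slot belongs to track A; its 8th term is 34.
Position 15 → track A, term 9 = 34.
Position 16 → track B, term 7 = 70.
Position 17 → track B, term 8 = 76.
The 18th slot belongs to track B; its 9th term is 82.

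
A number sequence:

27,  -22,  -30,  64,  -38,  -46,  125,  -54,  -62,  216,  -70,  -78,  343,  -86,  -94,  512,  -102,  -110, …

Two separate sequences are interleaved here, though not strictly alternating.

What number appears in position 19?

729

Reading positions in blocks of 3 reveals the pattern ABB — 2 tracks woven together.
Stream A = 27, 64, 125, 216, 343, 512: perfect cubes starting at 3³.
Stream B = -22, -30, -38, -46, -54, -62, -70, -78, -86, -94, -102, -110: linear: a_n = -14 − 8·n.
The 19th slot belongs to stream A; its 7th term is 729.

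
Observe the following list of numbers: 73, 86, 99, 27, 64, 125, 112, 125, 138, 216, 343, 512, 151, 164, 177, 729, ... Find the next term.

1000

Positions follow the repeating pattern AAABBB; grouping by letter gives 2 tracks.
Stream A: 73, 86, 99, 112, 125, 138, 151, 164, 177. Arithmetic with common difference +13.
Stream B: 27, 64, 125, 216, 343, 512, 729. The cubes 3³, 4³, 5³, ….
The 17th slot belongs to stream B; its 8th term is 1000.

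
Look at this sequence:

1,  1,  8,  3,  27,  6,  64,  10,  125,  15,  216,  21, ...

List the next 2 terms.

Odd-indexed and even-indexed terms follow separate rules.
Track A is 1, 8, 27, 64, 125, 216, which is perfect cubes starting at 1³.
Track B is 1, 3, 6, 10, 15, 21, which is triangular numbers starting at T_1.
Position 13 falls in track A as its term 7, giving 343.
The 14th slot belongs to track B; its 7th term is 28.

343, 28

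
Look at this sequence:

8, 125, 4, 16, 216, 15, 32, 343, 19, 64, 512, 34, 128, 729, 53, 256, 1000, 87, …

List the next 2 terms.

Split by position mod 3: positions 1, 4, 7, … form one track, and each other residue class forms its own.
Track A: 8, 16, 32, 64, 128, 256 — powers of 2.
Track B: 125, 216, 343, 512, 729, 1000 — consecutive cubes n³ from n = 5.
Track C: 4, 15, 19, 34, 53, 87 — Fibonacci-style (each term is the sum of the two before it).
Term 19 comes from track A (its 7th entry): 512.
The 20th slot belongs to track B; its 7th term is 1331.

512, 1331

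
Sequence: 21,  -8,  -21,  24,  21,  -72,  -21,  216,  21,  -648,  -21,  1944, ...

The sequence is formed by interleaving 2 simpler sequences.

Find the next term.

Positions 1, 3, 5, … form one subsequence and positions 2, 4, 6, … form another.
Track A is 21, -21, 21, -21, 21, -21, which is the oscillation 21·(−1)^(n+1).
Track B is -8, 24, -72, 216, -648, 1944, which is geometric with ratio -3.
Term 13 comes from track A (its 7th entry): 21.

21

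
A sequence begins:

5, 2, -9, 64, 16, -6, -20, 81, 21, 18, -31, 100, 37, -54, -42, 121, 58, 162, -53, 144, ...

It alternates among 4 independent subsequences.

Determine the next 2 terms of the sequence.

Split by position mod 4: positions 1, 5, 9, … form one track, and each other residue class forms its own.
Stream A: 5, 16, 21, 37, 58 (a Fibonacci-like recurrence a_n = a_{n-1} + a_{n-2}).
Stream B: 2, -6, 18, -54, 162 (multiplying by -3 each time).
Stream C: -9, -20, -31, -42, -53 (arithmetic with common difference −11).
Stream D: 64, 81, 100, 121, 144 (consecutive squares n² from n = 8).
The 21st slot belongs to stream A; its 6th term is 95.
Position 22 falls in stream B as its term 6, giving -486.

95, -486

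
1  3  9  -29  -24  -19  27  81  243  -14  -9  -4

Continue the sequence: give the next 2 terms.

729, 2187

Positions follow the repeating pattern AAABBB; grouping by letter gives 2 tracks.
Track A = 1, 3, 9, 27, 81, 243: powers 3^0, 3^1, 3^2, ….
Track B = -29, -24, -19, -14, -9, -4: arithmetic, step +5.
The 13th slot belongs to track A; its 7th term is 729.
Position 14 falls in track A as its term 8, giving 2187.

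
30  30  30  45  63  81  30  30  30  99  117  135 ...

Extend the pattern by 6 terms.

30, 30, 30, 153, 171, 189

Reading positions in blocks of 6 reveals the pattern AAABBB — 2 tracks woven together.
Stream A: 30, 30, 30, 30, 30, 30 (the constant sequence 30).
Stream B: 45, 63, 81, 99, 117, 135 (linear: a_n = 27 + 18·n).
The 13th slot belongs to stream A; its 7th term is 30.
Position 14 falls in stream A as its term 8, giving 30.
Term 15 comes from stream A (its 9th entry): 30.
Position 16 → stream B, term 7 = 153.
Position 17 → stream B, term 8 = 171.
Position 18 → stream B, term 9 = 189.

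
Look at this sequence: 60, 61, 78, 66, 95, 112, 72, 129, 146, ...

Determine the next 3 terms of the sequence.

The slot pattern repeats as ABB (period 3), so there are 2 interleaved tracks.
Track A is 60, 66, 72, which is arithmetic, step +6.
Track B is 61, 78, 95, 112, 129, 146, which is linear: a_n = 44 + 17·n.
Term 10 comes from track A (its 4th entry): 78.
The 11th slot belongs to track B; its 7th term is 163.
Term 12 comes from track B (its 8th entry): 180.

78, 163, 180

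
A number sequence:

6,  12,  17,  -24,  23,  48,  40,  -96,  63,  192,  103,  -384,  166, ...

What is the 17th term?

435

Positions 1, 3, 5, … form one subsequence and positions 2, 4, 6, … form another.
Stream A: 6, 17, 23, 40, 63, 103, 166 (a Fibonacci-like recurrence a_n = a_{n-1} + a_{n-2}).
Stream B: 12, -24, 48, -96, 192, -384 (a geometric progression (common ratio -2)).
Position 17 → stream A, term 9 = 435.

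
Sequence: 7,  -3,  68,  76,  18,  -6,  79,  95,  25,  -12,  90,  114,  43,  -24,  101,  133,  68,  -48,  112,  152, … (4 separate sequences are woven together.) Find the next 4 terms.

Split by position mod 4: positions 1, 5, 9, … form one track, and each other residue class forms its own.
Subsequence A is 7, 18, 25, 43, 68, which is a Fibonacci-like recurrence a_n = a_{n-1} + a_{n-2}.
Subsequence B is -3, -6, -12, -24, -48, which is multiplying by 2 each time.
Subsequence C is 68, 79, 90, 101, 112, which is adding 11 each time.
Subsequence D is 76, 95, 114, 133, 152, which is arithmetic, step +19.
Position 21 falls in subsequence A as its term 6, giving 111.
Term 22 comes from subsequence B (its 6th entry): -96.
Position 23 → subsequence C, term 6 = 123.
The 24th slot belongs to subsequence D; its 6th term is 171.

111, -96, 123, 171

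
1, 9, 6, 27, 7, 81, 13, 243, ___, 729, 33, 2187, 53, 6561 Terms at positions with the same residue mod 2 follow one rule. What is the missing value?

20

Odd-indexed and even-indexed terms follow separate rules.
Track A = 1, 6, 7, 13, ?, 33, 53: Fibonacci-style (each term is the sum of the two before it).
Track B = 9, 27, 81, 243, 729, 2187, 6561: powers of 3.
Filling track A at index 5 by its rule yields 20.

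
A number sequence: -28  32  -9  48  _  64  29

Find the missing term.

10

Odd-indexed and even-indexed terms follow separate rules.
Track A is -28, -9, ?, 29, which is arithmetic, step +19.
Track B is 32, 48, 64, which is linear: a_n = 16 + 16·n.
Filling track A at index 3 by its rule yields 10.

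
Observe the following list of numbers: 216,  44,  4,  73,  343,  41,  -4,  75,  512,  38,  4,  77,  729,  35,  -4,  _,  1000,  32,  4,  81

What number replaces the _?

79

Read the sequence 4 terms at a time; column i is its own pattern.
Subsequence A is 216, 343, 512, 729, 1000, which is perfect cubes starting at 6³.
Subsequence B is 44, 41, 38, 35, 32, which is arithmetic with common difference −3.
Subsequence C is 4, -4, 4, -4, 4, which is oscillating between 4 and -4.
Subsequence D is 73, 75, 77, ?, 81, which is adding 2 each time.
So the missing entry in subsequence D is 79.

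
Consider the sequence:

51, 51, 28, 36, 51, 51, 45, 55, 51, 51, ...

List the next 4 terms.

Reading positions in blocks of 4 reveals the pattern AABB — 2 tracks woven together.
Subsequence A: 51, 51, 51, 51, 51, 51 — always 51.
Subsequence B: 28, 36, 45, 55 — triangular numbers n(n+1)/2 for n = 7, 8, ….
Position 11 → subsequence B, term 5 = 66.
Position 12 falls in subsequence B as its term 6, giving 78.
The 13th slot belongs to subsequence A; its 7th term is 51.
Position 14 → subsequence A, term 8 = 51.

66, 78, 51, 51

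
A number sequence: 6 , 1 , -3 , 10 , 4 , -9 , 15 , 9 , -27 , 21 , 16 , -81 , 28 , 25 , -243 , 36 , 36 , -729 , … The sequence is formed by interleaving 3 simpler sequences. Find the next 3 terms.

45, 49, -2187

Read the sequence 3 terms at a time; column i is its own pattern.
Stream A: 6, 10, 15, 21, 28, 36 (triangular numbers n(n+1)/2 for n = 3, 4, …).
Stream B: 1, 4, 9, 16, 25, 36 (the squares 1², 2², 3², …).
Stream C: -3, -9, -27, -81, -243, -729 (a geometric progression (common ratio 3)).
Position 19 falls in stream A as its term 7, giving 45.
The 20th slot belongs to stream B; its 7th term is 49.
The 21st slot belongs to stream C; its 7th term is -2187.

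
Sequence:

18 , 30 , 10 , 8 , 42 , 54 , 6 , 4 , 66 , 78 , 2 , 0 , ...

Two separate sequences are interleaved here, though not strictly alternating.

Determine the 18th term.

126

Positions follow the repeating pattern AABB; grouping by letter gives 2 tracks.
Track A = 18, 30, 42, 54, 66, 78: linear: a_n = 6 + 12·n.
Track B = 10, 8, 6, 4, 2, 0: arithmetic, step −2.
Term 18 comes from track A (its 10th entry): 126.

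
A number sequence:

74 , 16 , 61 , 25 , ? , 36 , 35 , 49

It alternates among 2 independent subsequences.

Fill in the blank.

48

The terms cycle through 2 interleaved subsequences.
Subsequence A is 74, 61, ?, 35, which is arithmetic with common difference −13.
Subsequence B is 16, 25, 36, 49, which is the squares 4², 5², 6², ….
Subsequence A's pattern makes the blank 48.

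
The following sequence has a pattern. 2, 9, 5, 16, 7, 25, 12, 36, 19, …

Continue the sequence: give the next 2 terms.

49, 31

Positions 1, 3, 5, … form one subsequence and positions 2, 4, 6, … form another.
Track A: 2, 5, 7, 12, 19 — each term equals the sum of the previous two.
Track B: 9, 16, 25, 36 — consecutive squares n² from n = 3.
Term 10 comes from track B (its 5th entry): 49.
Term 11 comes from track A (its 6th entry): 31.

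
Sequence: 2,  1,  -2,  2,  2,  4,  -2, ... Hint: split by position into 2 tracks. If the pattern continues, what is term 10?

The terms cycle through 2 interleaved subsequences.
Stream A: 2, -2, 2, -2 — oscillating between 2 and -2.
Stream B: 1, 2, 4 — successive powers of 2.
Term 10 comes from stream B (its 5th entry): 16.

16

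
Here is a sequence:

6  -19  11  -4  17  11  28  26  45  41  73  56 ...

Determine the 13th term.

118

Split by position mod 2 into 2 tracks.
Stream A = 6, 11, 17, 28, 45, 73: each term equals the sum of the previous two.
Stream B = -19, -4, 11, 26, 41, 56: adding 15 each time.
The 13th slot belongs to stream A; its 7th term is 118.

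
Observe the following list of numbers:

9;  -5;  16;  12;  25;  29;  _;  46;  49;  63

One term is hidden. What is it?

Positions 1, 3, 5, … form one subsequence and positions 2, 4, 6, … form another.
Stream A = 9, 16, 25, ?, 49: the squares 3², 4², 5², ….
Stream B = -5, 12, 29, 46, 63: adding 17 each time.
So the missing entry in stream A is 36.

36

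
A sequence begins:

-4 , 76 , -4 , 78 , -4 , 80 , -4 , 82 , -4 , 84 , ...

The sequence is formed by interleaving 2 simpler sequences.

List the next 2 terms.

-4, 86

Split by position mod 2 into 2 tracks.
Stream A: -4, -4, -4, -4, -4 — always -4.
Stream B: 76, 78, 80, 82, 84 — arithmetic, step +2.
Position 11 falls in stream A as its term 6, giving -4.
Term 12 comes from stream B (its 6th entry): 86.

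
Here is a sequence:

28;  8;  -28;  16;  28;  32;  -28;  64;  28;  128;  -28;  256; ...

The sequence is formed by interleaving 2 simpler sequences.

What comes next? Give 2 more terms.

Taking every 2nd term gives 2 separate tracks.
Stream A = 28, -28, 28, -28, 28, -28: oscillating between 28 and -28.
Stream B = 8, 16, 32, 64, 128, 256: successive powers of 2.
Position 13 falls in stream A as its term 7, giving 28.
Term 14 comes from stream B (its 7th entry): 512.

28, 512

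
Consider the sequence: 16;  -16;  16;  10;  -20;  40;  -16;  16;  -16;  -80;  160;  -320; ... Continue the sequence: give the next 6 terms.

16, -16, 16, 640, -1280, 2560

Positions follow the repeating pattern AAABBB; grouping by letter gives 2 tracks.
Track A = 16, -16, 16, -16, 16, -16: oscillating between 16 and -16.
Track B = 10, -20, 40, -80, 160, -320: geometric, ×-2 each step.
The 13th slot belongs to track A; its 7th term is 16.
Position 14 → track A, term 8 = -16.
The 15th slot belongs to track A; its 9th term is 16.
Position 16 falls in track B as its term 7, giving 640.
Position 17 → track B, term 8 = -1280.
Position 18 → track B, term 9 = 2560.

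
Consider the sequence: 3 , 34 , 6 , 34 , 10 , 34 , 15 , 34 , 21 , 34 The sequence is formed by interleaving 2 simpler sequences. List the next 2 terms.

28, 34

The terms cycle through 2 interleaved subsequences.
Track A: 3, 6, 10, 15, 21 — triangular numbers starting at T_2.
Track B: 34, 34, 34, 34, 34 — the constant sequence 34.
The 11th slot belongs to track A; its 6th term is 28.
Position 12 falls in track B as its term 6, giving 34.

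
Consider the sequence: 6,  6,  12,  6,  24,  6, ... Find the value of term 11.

192

The terms cycle through 2 interleaved subsequences.
Subsequence A: 6, 12, 24 — geometric with ratio 2.
Subsequence B: 6, 6, 6 — always 6.
Position 11 falls in subsequence A as its term 6, giving 192.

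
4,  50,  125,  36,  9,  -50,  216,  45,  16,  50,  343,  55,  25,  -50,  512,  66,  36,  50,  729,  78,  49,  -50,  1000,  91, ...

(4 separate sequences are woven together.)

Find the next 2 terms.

64, 50

Split by position mod 4: positions 1, 5, 9, … form one track, and each other residue class forms its own.
Track A is 4, 9, 16, 25, 36, 49, which is consecutive squares n² from n = 2.
Track B is 50, -50, 50, -50, 50, -50, which is oscillating between 50 and -50.
Track C is 125, 216, 343, 512, 729, 1000, which is consecutive cubes n³ from n = 5.
Track D is 36, 45, 55, 66, 78, 91, which is triangular numbers starting at T_8.
Position 25 → track A, term 7 = 64.
Position 26 falls in track B as its term 7, giving 50.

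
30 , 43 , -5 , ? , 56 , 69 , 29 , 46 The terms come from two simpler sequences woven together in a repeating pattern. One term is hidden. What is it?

12

Positions follow the repeating pattern AABB; grouping by letter gives 2 tracks.
Track A: 30, 43, 56, 69 (arithmetic with common difference +13).
Track B: -5, ?, 29, 46 (adding 17 each time).
So the missing entry in track B is 12.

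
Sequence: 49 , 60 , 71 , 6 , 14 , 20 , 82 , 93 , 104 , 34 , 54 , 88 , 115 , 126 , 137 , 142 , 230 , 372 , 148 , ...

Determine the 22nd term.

602

Reading positions in blocks of 6 reveals the pattern AAABBB — 2 tracks woven together.
Track A: 49, 60, 71, 82, 93, 104, 115, 126, 137, 148. Arithmetic with common difference +11.
Track B: 6, 14, 20, 34, 54, 88, 142, 230, 372. Fibonacci-style (each term is the sum of the two before it).
Position 22 falls in track B as its term 10, giving 602.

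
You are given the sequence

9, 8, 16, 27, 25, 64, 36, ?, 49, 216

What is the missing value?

Taking every 2nd term gives 2 separate tracks.
Subsequence A = 9, 16, 25, 36, 49: perfect squares starting at 3².
Subsequence B = 8, 27, 64, ?, 216: the cubes 2³, 3³, 4³, ….
The gap is subsequence B's term 4; the rule gives 125.

125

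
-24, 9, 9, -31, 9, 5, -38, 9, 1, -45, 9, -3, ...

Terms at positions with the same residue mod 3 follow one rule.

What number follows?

Taking every 3rd term gives 3 separate tracks.
Track A is -24, -31, -38, -45, which is linear: a_n = -17 − 7·n.
Track B is 9, 9, 9, 9, which is always 9.
Track C is 9, 5, 1, -3, which is linear: a_n = 13 − 4·n.
Position 13 falls in track A as its term 5, giving -52.

-52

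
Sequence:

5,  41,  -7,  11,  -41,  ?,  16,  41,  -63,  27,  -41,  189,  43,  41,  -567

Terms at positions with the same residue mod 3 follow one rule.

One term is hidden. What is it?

21

The terms cycle through 3 interleaved subsequences.
Track A = 5, 11, 16, 27, 43: each term equals the sum of the previous two.
Track B = 41, -41, 41, -41, 41: oscillating between 41 and -41.
Track C = -7, ?, -63, 189, -567: a geometric progression (common ratio -3).
Filling track C at index 2 by its rule yields 21.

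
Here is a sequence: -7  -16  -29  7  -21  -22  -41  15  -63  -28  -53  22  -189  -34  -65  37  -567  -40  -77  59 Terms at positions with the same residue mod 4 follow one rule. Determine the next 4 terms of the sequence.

Split by position mod 4 into 4 tracks.
Stream A is -7, -21, -63, -189, -567, which is multiplying by 3 each time.
Stream B is -16, -22, -28, -34, -40, which is linear: a_n = -10 − 6·n.
Stream C is -29, -41, -53, -65, -77, which is subtracting 12 each time.
Stream D is 7, 15, 22, 37, 59, which is Fibonacci-style (each term is the sum of the two before it).
The 21st slot belongs to stream A; its 6th term is -1701.
Position 22 falls in stream B as its term 6, giving -46.
Term 23 comes from stream C (its 6th entry): -89.
The 24th slot belongs to stream D; its 6th term is 96.

-1701, -46, -89, 96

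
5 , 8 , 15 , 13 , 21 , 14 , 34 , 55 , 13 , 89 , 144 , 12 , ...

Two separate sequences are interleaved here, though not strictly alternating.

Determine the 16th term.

The slot pattern repeats as AAB (period 3), so there are 2 interleaved tracks.
Track A = 5, 8, 13, 21, 34, 55, 89, 144: each term equals the sum of the previous two.
Track B = 15, 14, 13, 12: arithmetic, step −1.
Term 16 comes from track A (its 11th entry): 610.

610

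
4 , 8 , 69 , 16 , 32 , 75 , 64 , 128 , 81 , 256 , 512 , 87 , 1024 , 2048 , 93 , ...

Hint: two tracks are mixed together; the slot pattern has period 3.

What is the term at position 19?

The slot pattern repeats as AAB (period 3), so there are 2 interleaved tracks.
Subsequence A: 4, 8, 16, 32, 64, 128, 256, 512, 1024, 2048 — powers 2^2, 2^3, 2^4, ….
Subsequence B: 69, 75, 81, 87, 93 — linear: a_n = 63 + 6·n.
The 19th slot belongs to subsequence A; its 13th term is 16384.

16384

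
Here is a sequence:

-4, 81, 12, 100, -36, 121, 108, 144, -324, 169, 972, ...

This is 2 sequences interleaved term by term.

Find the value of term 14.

225

Split by position mod 2 into 2 tracks.
Subsequence A: -4, 12, -36, 108, -324, 972 — geometric with ratio -3.
Subsequence B: 81, 100, 121, 144, 169 — the squares 9², 10², 11², ….
Position 14 falls in subsequence B as its term 7, giving 225.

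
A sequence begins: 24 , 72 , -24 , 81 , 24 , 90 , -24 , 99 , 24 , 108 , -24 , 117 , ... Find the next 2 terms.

Taking every 2nd term gives 2 separate tracks.
Track A = 24, -24, 24, -24, 24, -24: the oscillation 24·(−1)^(n+1).
Track B = 72, 81, 90, 99, 108, 117: arithmetic, step +9.
Position 13 falls in track A as its term 7, giving 24.
The 14th slot belongs to track B; its 7th term is 126.

24, 126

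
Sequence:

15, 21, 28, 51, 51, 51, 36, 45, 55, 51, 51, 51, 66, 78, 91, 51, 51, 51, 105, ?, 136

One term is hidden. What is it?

120

Reading positions in blocks of 6 reveals the pattern AAABBB — 2 tracks woven together.
Subsequence A = 15, 21, 28, 36, 45, 55, 66, 78, 91, 105, ?, 136: the triangular numbers T_5, T_6, ….
Subsequence B = 51, 51, 51, 51, 51, 51, 51, 51, 51: the constant sequence 51.
Subsequence A's pattern makes the blank 120.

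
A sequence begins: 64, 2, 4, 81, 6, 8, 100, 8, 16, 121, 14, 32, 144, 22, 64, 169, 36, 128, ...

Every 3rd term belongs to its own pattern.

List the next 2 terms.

196, 58

Split by position mod 3: positions 1, 4, 7, … form one track, and each other residue class forms its own.
Track A = 64, 81, 100, 121, 144, 169: perfect squares starting at 8².
Track B = 2, 6, 8, 14, 22, 36: a Fibonacci-like recurrence a_n = a_{n-1} + a_{n-2}.
Track C = 4, 8, 16, 32, 64, 128: successive powers of 2.
The 19th slot belongs to track A; its 7th term is 196.
Position 20 → track B, term 7 = 58.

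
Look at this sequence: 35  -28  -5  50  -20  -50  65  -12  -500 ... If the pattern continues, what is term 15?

The terms cycle through 3 interleaved subsequences.
Stream A: 35, 50, 65 (arithmetic with common difference +15).
Stream B: -28, -20, -12 (arithmetic with common difference +8).
Stream C: -5, -50, -500 (geometric, ×10 each step).
Position 15 → stream C, term 5 = -50000.

-50000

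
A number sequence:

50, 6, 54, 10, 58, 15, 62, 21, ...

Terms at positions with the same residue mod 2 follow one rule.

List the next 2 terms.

66, 28

The terms cycle through 2 interleaved subsequences.
Track A is 50, 54, 58, 62, which is linear: a_n = 46 + 4·n.
Track B is 6, 10, 15, 21, which is triangular numbers starting at T_3.
Position 9 falls in track A as its term 5, giving 66.
Position 10 → track B, term 5 = 28.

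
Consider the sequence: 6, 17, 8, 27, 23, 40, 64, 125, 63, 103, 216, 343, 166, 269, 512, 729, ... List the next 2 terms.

Positions follow the repeating pattern AABB; grouping by letter gives 2 tracks.
Track A is 6, 17, 23, 40, 63, 103, 166, 269, which is a Fibonacci-like recurrence a_n = a_{n-1} + a_{n-2}.
Track B is 8, 27, 64, 125, 216, 343, 512, 729, which is perfect cubes starting at 2³.
The 17th slot belongs to track A; its 9th term is 435.
Position 18 falls in track A as its term 10, giving 704.

435, 704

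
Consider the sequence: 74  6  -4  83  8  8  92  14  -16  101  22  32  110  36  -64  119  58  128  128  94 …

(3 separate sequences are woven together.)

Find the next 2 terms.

The terms cycle through 3 interleaved subsequences.
Track A: 74, 83, 92, 101, 110, 119, 128 — linear: a_n = 65 + 9·n.
Track B: 6, 8, 14, 22, 36, 58, 94 — each term equals the sum of the previous two.
Track C: -4, 8, -16, 32, -64, 128 — geometric, ×-2 each step.
Position 21 → track C, term 7 = -256.
The 22nd slot belongs to track A; its 8th term is 137.

-256, 137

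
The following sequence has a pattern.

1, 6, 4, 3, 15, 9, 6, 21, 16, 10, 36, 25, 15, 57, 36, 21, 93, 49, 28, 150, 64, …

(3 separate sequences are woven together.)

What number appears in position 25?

45

Split by position mod 3 into 3 tracks.
Track A: 1, 3, 6, 10, 15, 21, 28. Triangular numbers starting at T_1.
Track B: 6, 15, 21, 36, 57, 93, 150. A Fibonacci-like recurrence a_n = a_{n-1} + a_{n-2}.
Track C: 4, 9, 16, 25, 36, 49, 64. The squares 2², 3², 4², ….
Position 25 → track A, term 9 = 45.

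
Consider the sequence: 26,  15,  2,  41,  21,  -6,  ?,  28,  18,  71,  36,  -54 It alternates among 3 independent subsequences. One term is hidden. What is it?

Taking every 3rd term gives 3 separate tracks.
Stream A = 26, 41, ?, 71: arithmetic with common difference +15.
Stream B = 15, 21, 28, 36: triangular numbers starting at T_5.
Stream C = 2, -6, 18, -54: geometric with ratio -3.
The gap is stream A's term 3; the rule gives 56.

56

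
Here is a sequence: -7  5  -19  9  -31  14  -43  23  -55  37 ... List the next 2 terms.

-67, 60

Split by position mod 2 into 2 tracks.
Track A is -7, -19, -31, -43, -55, which is arithmetic with common difference −12.
Track B is 5, 9, 14, 23, 37, which is a Fibonacci-like recurrence a_n = a_{n-1} + a_{n-2}.
Position 11 falls in track A as its term 6, giving -67.
The 12th slot belongs to track B; its 6th term is 60.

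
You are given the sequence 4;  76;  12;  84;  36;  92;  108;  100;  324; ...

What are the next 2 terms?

Odd-indexed and even-indexed terms follow separate rules.
Track A = 4, 12, 36, 108, 324: geometric, ×3 each step.
Track B = 76, 84, 92, 100: linear: a_n = 68 + 8·n.
Position 10 → track B, term 5 = 108.
Term 11 comes from track A (its 6th entry): 972.

108, 972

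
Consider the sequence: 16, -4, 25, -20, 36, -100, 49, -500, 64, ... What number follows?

-2500

Split by position mod 2 into 2 tracks.
Stream A: 16, 25, 36, 49, 64 (perfect squares starting at 4²).
Stream B: -4, -20, -100, -500 (geometric, ×5 each step).
Term 10 comes from stream B (its 5th entry): -2500.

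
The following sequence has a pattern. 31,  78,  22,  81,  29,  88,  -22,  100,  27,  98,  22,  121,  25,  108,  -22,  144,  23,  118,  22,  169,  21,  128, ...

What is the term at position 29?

17

Read the sequence 4 terms at a time; column i is its own pattern.
Track A is 31, 29, 27, 25, 23, 21, which is arithmetic with common difference −2.
Track B is 78, 88, 98, 108, 118, 128, which is arithmetic, step +10.
Track C is 22, -22, 22, -22, 22, which is oscillating between 22 and -22.
Track D is 81, 100, 121, 144, 169, which is perfect squares starting at 9².
Term 29 comes from track A (its 8th entry): 17.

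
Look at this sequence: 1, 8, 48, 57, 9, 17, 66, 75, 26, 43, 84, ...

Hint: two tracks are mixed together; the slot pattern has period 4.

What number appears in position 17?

181

Positions follow the repeating pattern AABB; grouping by letter gives 2 tracks.
Track A is 1, 8, 9, 17, 26, 43, which is a Fibonacci-like recurrence a_n = a_{n-1} + a_{n-2}.
Track B is 48, 57, 66, 75, 84, which is adding 9 each time.
Position 17 → track A, term 9 = 181.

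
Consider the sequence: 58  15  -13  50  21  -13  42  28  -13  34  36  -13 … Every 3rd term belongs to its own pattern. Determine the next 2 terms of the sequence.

Split by position mod 3 into 3 tracks.
Stream A: 58, 50, 42, 34 (linear: a_n = 66 − 8·n).
Stream B: 15, 21, 28, 36 (the triangular numbers T_5, T_6, …).
Stream C: -13, -13, -13, -13 (the constant sequence -13).
The 13th slot belongs to stream A; its 5th term is 26.
Term 14 comes from stream B (its 5th entry): 45.

26, 45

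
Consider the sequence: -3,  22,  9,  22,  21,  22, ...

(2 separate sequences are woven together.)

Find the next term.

33

Taking every 2nd term gives 2 separate tracks.
Track A: -3, 9, 21 (adding 12 each time).
Track B: 22, 22, 22 (the constant sequence 22).
The 7th slot belongs to track A; its 4th term is 33.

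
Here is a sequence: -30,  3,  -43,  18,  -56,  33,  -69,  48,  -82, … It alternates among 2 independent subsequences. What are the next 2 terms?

63, -95

Split by position mod 2 into 2 tracks.
Subsequence A: -30, -43, -56, -69, -82. Linear: a_n = -17 − 13·n.
Subsequence B: 3, 18, 33, 48. Linear: a_n = -12 + 15·n.
Position 10 → subsequence B, term 5 = 63.
Term 11 comes from subsequence A (its 6th entry): -95.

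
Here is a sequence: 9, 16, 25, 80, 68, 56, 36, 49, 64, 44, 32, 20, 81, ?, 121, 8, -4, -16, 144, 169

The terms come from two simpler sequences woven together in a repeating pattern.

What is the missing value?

Positions follow the repeating pattern AAABBB; grouping by letter gives 2 tracks.
Track A = 9, 16, 25, 36, 49, 64, 81, ?, 121, 144, 169: the squares 3², 4², 5², ….
Track B = 80, 68, 56, 44, 32, 20, 8, -4, -16: arithmetic with common difference −12.
Filling track A at index 8 by its rule yields 100.

100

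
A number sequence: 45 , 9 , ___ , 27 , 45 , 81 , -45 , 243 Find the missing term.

-45

Odd-indexed and even-indexed terms follow separate rules.
Subsequence A: 45, ?, 45, -45 (oscillating between 45 and -45).
Subsequence B: 9, 27, 81, 243 (powers of 3).
Filling subsequence A at index 2 by its rule yields -45.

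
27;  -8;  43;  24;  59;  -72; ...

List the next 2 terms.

75, 216

Split by position mod 2 into 2 tracks.
Stream A: 27, 43, 59. Adding 16 each time.
Stream B: -8, 24, -72. A geometric progression (common ratio -3).
Position 7 falls in stream A as its term 4, giving 75.
The 8th slot belongs to stream B; its 4th term is 216.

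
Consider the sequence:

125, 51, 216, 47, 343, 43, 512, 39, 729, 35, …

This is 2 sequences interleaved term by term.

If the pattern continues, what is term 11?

1000

Odd-indexed and even-indexed terms follow separate rules.
Subsequence A: 125, 216, 343, 512, 729. Consecutive cubes n³ from n = 5.
Subsequence B: 51, 47, 43, 39, 35. Arithmetic with common difference −4.
Position 11 → subsequence A, term 6 = 1000.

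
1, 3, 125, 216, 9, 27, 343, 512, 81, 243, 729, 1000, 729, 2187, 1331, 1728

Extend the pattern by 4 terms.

The slot pattern repeats as AABB (period 4), so there are 2 interleaved tracks.
Track A = 1, 3, 9, 27, 81, 243, 729, 2187: powers 3^0, 3^1, 3^2, ….
Track B = 125, 216, 343, 512, 729, 1000, 1331, 1728: the cubes 5³, 6³, 7³, ….
Term 17 comes from track A (its 9th entry): 6561.
Position 18 → track A, term 10 = 19683.
Position 19 → track B, term 9 = 2197.
Position 20 → track B, term 10 = 2744.

6561, 19683, 2197, 2744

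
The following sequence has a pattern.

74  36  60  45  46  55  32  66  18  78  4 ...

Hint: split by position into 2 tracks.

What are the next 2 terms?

Taking every 2nd term gives 2 separate tracks.
Track A = 74, 60, 46, 32, 18, 4: arithmetic, step −14.
Track B = 36, 45, 55, 66, 78: triangular numbers n(n+1)/2 for n = 8, 9, ….
Position 12 → track B, term 6 = 91.
Position 13 falls in track A as its term 7, giving -10.

91, -10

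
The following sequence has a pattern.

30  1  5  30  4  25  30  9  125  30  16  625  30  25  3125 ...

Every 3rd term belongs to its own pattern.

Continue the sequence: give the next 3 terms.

30, 36, 15625

Taking every 3rd term gives 3 separate tracks.
Track A: 30, 30, 30, 30, 30. The constant sequence 30.
Track B: 1, 4, 9, 16, 25. Consecutive squares n² from n = 1.
Track C: 5, 25, 125, 625, 3125. Powers of 5.
Position 16 falls in track A as its term 6, giving 30.
The 17th slot belongs to track B; its 6th term is 36.
The 18th slot belongs to track C; its 6th term is 15625.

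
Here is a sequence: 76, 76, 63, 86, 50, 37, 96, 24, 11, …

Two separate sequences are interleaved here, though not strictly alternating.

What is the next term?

106

Reading positions in blocks of 3 reveals the pattern ABB — 2 tracks woven together.
Track A: 76, 86, 96 — adding 10 each time.
Track B: 76, 63, 50, 37, 24, 11 — arithmetic with common difference −13.
Position 10 falls in track A as its term 4, giving 106.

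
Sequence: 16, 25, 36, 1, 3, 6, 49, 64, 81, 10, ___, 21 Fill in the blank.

15

Positions follow the repeating pattern AAABBB; grouping by letter gives 2 tracks.
Track A = 16, 25, 36, 49, 64, 81: consecutive squares n² from n = 4.
Track B = 1, 3, 6, 10, ?, 21: triangular numbers n(n+1)/2 for n = 1, 2, ….
The gap is track B's term 5; the rule gives 15.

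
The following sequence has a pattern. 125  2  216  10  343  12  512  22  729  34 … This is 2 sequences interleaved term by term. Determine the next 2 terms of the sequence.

Odd-indexed and even-indexed terms follow separate rules.
Subsequence A is 125, 216, 343, 512, 729, which is consecutive cubes n³ from n = 5.
Subsequence B is 2, 10, 12, 22, 34, which is Fibonacci-style (each term is the sum of the two before it).
The 11th slot belongs to subsequence A; its 6th term is 1000.
Position 12 → subsequence B, term 6 = 56.

1000, 56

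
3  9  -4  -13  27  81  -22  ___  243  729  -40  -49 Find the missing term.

-31

Reading positions in blocks of 4 reveals the pattern AABB — 2 tracks woven together.
Stream A is 3, 9, 27, 81, 243, 729, which is successive powers of 3.
Stream B is -4, -13, -22, ?, -40, -49, which is arithmetic with common difference −9.
Stream B's pattern makes the blank -31.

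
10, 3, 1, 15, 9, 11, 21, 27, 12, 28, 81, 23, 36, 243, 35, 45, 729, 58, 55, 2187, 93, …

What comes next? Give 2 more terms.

66, 6561

Split by position mod 3 into 3 tracks.
Subsequence A: 10, 15, 21, 28, 36, 45, 55 — the triangular numbers T_4, T_5, ….
Subsequence B: 3, 9, 27, 81, 243, 729, 2187 — geometric with ratio 3.
Subsequence C: 1, 11, 12, 23, 35, 58, 93 — Fibonacci-style (each term is the sum of the two before it).
Term 22 comes from subsequence A (its 8th entry): 66.
The 23rd slot belongs to subsequence B; its 8th term is 6561.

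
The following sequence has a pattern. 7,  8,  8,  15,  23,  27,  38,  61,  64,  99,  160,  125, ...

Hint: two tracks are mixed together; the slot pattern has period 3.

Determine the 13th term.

259

Reading positions in blocks of 3 reveals the pattern AAB — 2 tracks woven together.
Subsequence A: 7, 8, 15, 23, 38, 61, 99, 160 (each term equals the sum of the previous two).
Subsequence B: 8, 27, 64, 125 (consecutive cubes n³ from n = 2).
Term 13 comes from subsequence A (its 9th entry): 259.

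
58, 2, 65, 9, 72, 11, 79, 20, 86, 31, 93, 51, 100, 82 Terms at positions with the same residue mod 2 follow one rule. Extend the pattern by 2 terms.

107, 133

Odd-indexed and even-indexed terms follow separate rules.
Subsequence A = 58, 65, 72, 79, 86, 93, 100: linear: a_n = 51 + 7·n.
Subsequence B = 2, 9, 11, 20, 31, 51, 82: a Fibonacci-like recurrence a_n = a_{n-1} + a_{n-2}.
Position 15 → subsequence A, term 8 = 107.
Term 16 comes from subsequence B (its 8th entry): 133.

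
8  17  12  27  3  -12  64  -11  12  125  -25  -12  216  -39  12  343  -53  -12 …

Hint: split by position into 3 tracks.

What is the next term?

Taking every 3rd term gives 3 separate tracks.
Stream A: 8, 27, 64, 125, 216, 343 — perfect cubes starting at 2³.
Stream B: 17, 3, -11, -25, -39, -53 — arithmetic, step −14.
Stream C: 12, -12, 12, -12, 12, -12 — oscillating between 12 and -12.
Position 19 → stream A, term 7 = 512.

512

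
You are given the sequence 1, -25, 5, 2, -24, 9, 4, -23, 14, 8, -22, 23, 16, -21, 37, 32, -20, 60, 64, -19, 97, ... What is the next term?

Read the sequence 3 terms at a time; column i is its own pattern.
Stream A: 1, 2, 4, 8, 16, 32, 64 (a geometric progression (common ratio 2)).
Stream B: -25, -24, -23, -22, -21, -20, -19 (arithmetic with common difference +1).
Stream C: 5, 9, 14, 23, 37, 60, 97 (Fibonacci-style (each term is the sum of the two before it)).
The 22nd slot belongs to stream A; its 8th term is 128.

128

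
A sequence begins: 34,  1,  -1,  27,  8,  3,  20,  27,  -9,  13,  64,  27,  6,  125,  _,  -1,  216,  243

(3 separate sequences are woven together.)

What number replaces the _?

-81

The terms cycle through 3 interleaved subsequences.
Track A: 34, 27, 20, 13, 6, -1 (arithmetic with common difference −7).
Track B: 1, 8, 27, 64, 125, 216 (consecutive cubes n³ from n = 1).
Track C: -1, 3, -9, 27, ?, 243 (geometric, ×-3 each step).
The gap is track C's term 5; the rule gives -81.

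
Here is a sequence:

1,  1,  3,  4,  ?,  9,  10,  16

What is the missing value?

Positions 1, 3, 5, … form one subsequence and positions 2, 4, 6, … form another.
Subsequence A: 1, 3, ?, 10 (triangular numbers starting at T_1).
Subsequence B: 1, 4, 9, 16 (consecutive squares n² from n = 1).
Filling subsequence A at index 3 by its rule yields 6.

6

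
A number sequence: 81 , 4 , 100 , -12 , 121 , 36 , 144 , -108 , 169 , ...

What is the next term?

Positions 1, 3, 5, … form one subsequence and positions 2, 4, 6, … form another.
Track A = 81, 100, 121, 144, 169: the squares 9², 10², 11², ….
Track B = 4, -12, 36, -108: geometric with ratio -3.
Term 10 comes from track B (its 5th entry): 324.

324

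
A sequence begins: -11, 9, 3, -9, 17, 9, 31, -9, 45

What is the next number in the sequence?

Split by position mod 2 into 2 tracks.
Track A: -11, 3, 17, 31, 45 (linear: a_n = -25 + 14·n).
Track B: 9, -9, 9, -9 (the oscillation 9·(−1)^(n+1)).
Term 10 comes from track B (its 5th entry): 9.

9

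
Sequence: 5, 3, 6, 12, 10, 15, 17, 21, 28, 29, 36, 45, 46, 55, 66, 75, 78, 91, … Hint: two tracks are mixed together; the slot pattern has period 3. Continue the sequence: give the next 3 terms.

Reading positions in blocks of 3 reveals the pattern ABB — 2 tracks woven together.
Stream A: 5, 12, 17, 29, 46, 75 (a Fibonacci-like recurrence a_n = a_{n-1} + a_{n-2}).
Stream B: 3, 6, 10, 15, 21, 28, 36, 45, 55, 66, 78, 91 (triangular numbers starting at T_2).
Term 19 comes from stream A (its 7th entry): 121.
The 20th slot belongs to stream B; its 13th term is 105.
Position 21 → stream B, term 14 = 120.

121, 105, 120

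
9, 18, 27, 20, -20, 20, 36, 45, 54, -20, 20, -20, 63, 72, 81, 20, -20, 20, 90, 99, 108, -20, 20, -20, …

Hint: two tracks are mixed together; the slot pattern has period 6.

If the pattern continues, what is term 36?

-20

Reading positions in blocks of 6 reveals the pattern AAABBB — 2 tracks woven together.
Track A = 9, 18, 27, 36, 45, 54, 63, 72, 81, 90, 99, 108: adding 9 each time.
Track B = 20, -20, 20, -20, 20, -20, 20, -20, 20, -20, 20, -20: alternating ±20.
Term 36 comes from track B (its 18th entry): -20.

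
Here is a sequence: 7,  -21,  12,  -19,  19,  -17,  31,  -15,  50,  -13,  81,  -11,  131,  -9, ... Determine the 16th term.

Odd-indexed and even-indexed terms follow separate rules.
Track A = 7, 12, 19, 31, 50, 81, 131: each term equals the sum of the previous two.
Track B = -21, -19, -17, -15, -13, -11, -9: linear: a_n = -23 + 2·n.
Position 16 falls in track B as its term 8, giving -7.

-7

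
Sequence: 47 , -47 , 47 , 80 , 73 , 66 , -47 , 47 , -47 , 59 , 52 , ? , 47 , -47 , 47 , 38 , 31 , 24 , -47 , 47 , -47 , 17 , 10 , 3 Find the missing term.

45

Positions follow the repeating pattern AAABBB; grouping by letter gives 2 tracks.
Subsequence A: 47, -47, 47, -47, 47, -47, 47, -47, 47, -47, 47, -47 — oscillating between 47 and -47.
Subsequence B: 80, 73, 66, 59, 52, ?, 38, 31, 24, 17, 10, 3 — linear: a_n = 87 − 7·n.
Subsequence B's pattern makes the blank 45.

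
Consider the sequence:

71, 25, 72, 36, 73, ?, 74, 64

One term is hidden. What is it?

The terms cycle through 2 interleaved subsequences.
Track A = 71, 72, 73, 74: arithmetic with common difference +1.
Track B = 25, 36, ?, 64: perfect squares starting at 5².
Filling track B at index 3 by its rule yields 49.

49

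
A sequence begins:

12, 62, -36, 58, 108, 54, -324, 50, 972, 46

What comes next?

Odd-indexed and even-indexed terms follow separate rules.
Track A: 12, -36, 108, -324, 972 — geometric with ratio -3.
Track B: 62, 58, 54, 50, 46 — subtracting 4 each time.
Position 11 → track A, term 6 = -2916.

-2916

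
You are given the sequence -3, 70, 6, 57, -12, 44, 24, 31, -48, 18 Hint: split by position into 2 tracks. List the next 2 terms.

Split by position mod 2 into 2 tracks.
Subsequence A: -3, 6, -12, 24, -48 — a geometric progression (common ratio -2).
Subsequence B: 70, 57, 44, 31, 18 — subtracting 13 each time.
Position 11 → subsequence A, term 6 = 96.
Term 12 comes from subsequence B (its 6th entry): 5.

96, 5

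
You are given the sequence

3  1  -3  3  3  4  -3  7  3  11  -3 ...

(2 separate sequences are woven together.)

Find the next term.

18

Taking every 2nd term gives 2 separate tracks.
Track A: 3, -3, 3, -3, 3, -3. Oscillating between 3 and -3.
Track B: 1, 3, 4, 7, 11. A Fibonacci-like recurrence a_n = a_{n-1} + a_{n-2}.
Position 12 → track B, term 6 = 18.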